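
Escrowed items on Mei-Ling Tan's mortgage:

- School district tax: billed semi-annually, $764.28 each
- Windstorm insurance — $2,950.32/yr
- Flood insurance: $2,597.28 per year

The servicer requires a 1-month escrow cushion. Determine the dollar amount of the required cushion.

$589.68

School district tax — $764.28 × 2 = $1,528.56/yr
Windstorm insurance — $2,950.32/yr
Flood insurance — $2,597.28/yr
Yearly total = $1,528.56 + $2,950.32 + $2,597.28 = $7,076.16
Monthly = $7,076.16 ÷ 12 = $589.68
Required cushion = 1 × $589.68 = $589.68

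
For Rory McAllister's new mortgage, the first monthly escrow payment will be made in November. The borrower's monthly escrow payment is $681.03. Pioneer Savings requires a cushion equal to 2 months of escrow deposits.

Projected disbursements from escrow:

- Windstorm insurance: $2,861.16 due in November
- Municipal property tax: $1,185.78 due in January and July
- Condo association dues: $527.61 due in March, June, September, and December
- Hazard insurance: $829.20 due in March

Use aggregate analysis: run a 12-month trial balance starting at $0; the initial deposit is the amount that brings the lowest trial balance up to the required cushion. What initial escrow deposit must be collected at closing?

Cushion = 2 × $681.03 = $1,362.06
Trial balance (start $0, +$681.03 each month, − disbursements):
  Nov: +$681.03 − $2,861.16 → -$2,180.13
  Dec: +$681.03 − $527.61 → -$2,026.71
  Jan: +$681.03 − $1,185.78 → -$2,531.46
  Feb: +$681.03 → -$1,850.43
  Mar: +$681.03 − $1,356.81 → -$2,526.21
  Apr: +$681.03 → -$1,845.18
  May: +$681.03 → -$1,164.15
  Jun: +$681.03 − $527.61 → -$1,010.73
  Jul: +$681.03 − $1,185.78 → -$1,515.48
  Aug: +$681.03 → -$834.45
  Sep: +$681.03 − $527.61 → -$681.03
  Oct: +$681.03 → $0.00
Lowest trial balance = -$2,531.46 (Jan)
Initial deposit = cushion − low point = $1,362.06 − (-$2,531.46) = $3,893.52

$3,893.52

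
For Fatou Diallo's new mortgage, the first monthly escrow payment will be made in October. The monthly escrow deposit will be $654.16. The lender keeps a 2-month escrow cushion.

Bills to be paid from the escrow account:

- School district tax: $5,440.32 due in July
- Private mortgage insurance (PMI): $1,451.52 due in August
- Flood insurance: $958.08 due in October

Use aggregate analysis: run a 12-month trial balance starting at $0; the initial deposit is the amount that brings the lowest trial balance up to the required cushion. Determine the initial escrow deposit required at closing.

Cushion = 2 × $654.16 = $1,308.32
Trial balance (start $0, +$654.16 each month, − disbursements):
  Oct: +$654.16 − $958.08 → -$303.92
  Nov: +$654.16 → $350.24
  Dec: +$654.16 → $1,004.40
  Jan: +$654.16 → $1,658.56
  Feb: +$654.16 → $2,312.72
  Mar: +$654.16 → $2,966.88
  Apr: +$654.16 → $3,621.04
  May: +$654.16 → $4,275.20
  Jun: +$654.16 → $4,929.36
  Jul: +$654.16 − $5,440.32 → $143.20
  Aug: +$654.16 − $1,451.52 → -$654.16
  Sep: +$654.16 → $0.00
Lowest trial balance = -$654.16 (Aug)
Initial deposit = cushion − low point = $1,308.32 − (-$654.16) = $1,962.48

$1,962.48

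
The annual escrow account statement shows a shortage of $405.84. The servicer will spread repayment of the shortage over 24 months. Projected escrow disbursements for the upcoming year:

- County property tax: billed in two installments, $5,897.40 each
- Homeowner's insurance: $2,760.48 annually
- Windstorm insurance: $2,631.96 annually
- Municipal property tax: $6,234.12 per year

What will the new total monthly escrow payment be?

County property tax = $5,897.40 × 2 = $11,794.80 annually
Homeowner's insurance = $2,760.48 annually
Windstorm insurance = $2,631.96 annually
Municipal property tax = $6,234.12 annually
Total annual escrow = $11,794.80 + $2,760.48 + $2,631.96 + $6,234.12 = $23,421.36
Monthly escrow = $23,421.36 ÷ 12 = $1,951.78
Monthly shortage recovery: $405.84 ÷ 24 = $16.91
New monthly escrow = $1,951.78 + $16.91 = $1,968.69

$1,968.69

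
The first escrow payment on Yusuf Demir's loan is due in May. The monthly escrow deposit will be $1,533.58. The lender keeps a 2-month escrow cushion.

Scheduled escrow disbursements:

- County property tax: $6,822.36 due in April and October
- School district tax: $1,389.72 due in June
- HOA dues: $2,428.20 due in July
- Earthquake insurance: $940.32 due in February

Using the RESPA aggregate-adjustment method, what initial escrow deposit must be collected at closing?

$4,505.96

Cushion = 2 × $1,533.58 = $3,067.16
Trial balance (start $0, +$1,533.58 each month, − disbursements):
  May: +$1,533.58 → $1,533.58
  Jun: +$1,533.58 − $1,389.72 → $1,677.44
  Jul: +$1,533.58 − $2,428.20 → $782.82
  Aug: +$1,533.58 → $2,316.40
  Sep: +$1,533.58 → $3,849.98
  Oct: +$1,533.58 − $6,822.36 → -$1,438.80
  Nov: +$1,533.58 → $94.78
  Dec: +$1,533.58 → $1,628.36
  Jan: +$1,533.58 → $3,161.94
  Feb: +$1,533.58 − $940.32 → $3,755.20
  Mar: +$1,533.58 → $5,288.78
  Apr: +$1,533.58 − $6,822.36 → $0.00
Lowest trial balance = -$1,438.80 (Oct)
Initial deposit = cushion − low point = $3,067.16 − (-$1,438.80) = $4,505.96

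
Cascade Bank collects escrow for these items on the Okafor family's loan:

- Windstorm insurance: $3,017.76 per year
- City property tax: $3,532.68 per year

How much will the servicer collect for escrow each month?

$545.87

Windstorm insurance = $3,017.76/yr
City property tax = $3,532.68/yr
Combined annual = $3,017.76 + $3,532.68 = $6,550.44
Base monthly escrow = $6,550.44 ÷ 12 = $545.87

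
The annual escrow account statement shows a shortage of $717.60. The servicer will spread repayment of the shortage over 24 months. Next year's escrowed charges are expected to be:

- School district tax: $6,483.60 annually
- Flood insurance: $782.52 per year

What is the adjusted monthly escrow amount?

School district tax = $6,483.60/yr
Flood insurance = $782.52/yr
Total per year = $6,483.60 + $782.52 = $7,266.12
Monthly = $7,266.12 / 12 = $605.51
Shortage spread = $717.60 / 24 = $29.90/mo
Adjusted monthly = $605.51 + $29.90 = $635.41

$635.41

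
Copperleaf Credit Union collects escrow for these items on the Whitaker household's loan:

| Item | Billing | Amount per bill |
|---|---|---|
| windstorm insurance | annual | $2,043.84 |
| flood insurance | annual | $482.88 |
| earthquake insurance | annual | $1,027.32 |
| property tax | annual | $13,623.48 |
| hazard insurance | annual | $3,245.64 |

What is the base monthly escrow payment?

$1,701.93

Windstorm insurance = $2,043.84/yr
Flood insurance = $482.88/yr
Earthquake insurance = $1,027.32/yr
Property tax = $13,623.48/yr
Hazard insurance = $3,245.64/yr
Total per year = $2,043.84 + $482.88 + $1,027.32 + $13,623.48 + $3,245.64 = $20,423.16
Monthly escrow = $20,423.16 ÷ 12 = $1,701.93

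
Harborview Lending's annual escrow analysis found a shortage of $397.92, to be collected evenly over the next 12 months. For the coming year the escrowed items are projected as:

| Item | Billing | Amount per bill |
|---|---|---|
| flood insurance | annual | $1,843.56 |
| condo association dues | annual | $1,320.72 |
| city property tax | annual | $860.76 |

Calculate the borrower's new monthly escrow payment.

$368.58

Flood insurance: $1,843.56
Condo association dues: $1,320.72
City property tax: $860.76
Yearly total = $4,025.04
Base monthly escrow = $4,025.04 ÷ 12 = $335.42
Shortage spread = $397.92 / 12 = $33.16/mo
Adjusted monthly = $335.42 + $33.16 = $368.58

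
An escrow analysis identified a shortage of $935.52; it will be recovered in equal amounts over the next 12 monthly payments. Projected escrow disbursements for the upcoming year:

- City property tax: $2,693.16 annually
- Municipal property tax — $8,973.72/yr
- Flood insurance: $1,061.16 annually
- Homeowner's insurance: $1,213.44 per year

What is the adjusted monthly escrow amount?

City property tax — $2,693.16 per year
Municipal property tax — $8,973.72 per year
Flood insurance — $1,061.16 per year
Homeowner's insurance — $1,213.44 per year
Total annual escrow = $2,693.16 + $8,973.72 + $1,061.16 + $1,213.44 = $13,941.48
Per month = $13,941.48 ÷ 12 = $1,161.79
Monthly shortage recovery: $935.52 / 12 = $77.96
New monthly escrow = $1,161.79 + $77.96 = $1,239.75

$1,239.75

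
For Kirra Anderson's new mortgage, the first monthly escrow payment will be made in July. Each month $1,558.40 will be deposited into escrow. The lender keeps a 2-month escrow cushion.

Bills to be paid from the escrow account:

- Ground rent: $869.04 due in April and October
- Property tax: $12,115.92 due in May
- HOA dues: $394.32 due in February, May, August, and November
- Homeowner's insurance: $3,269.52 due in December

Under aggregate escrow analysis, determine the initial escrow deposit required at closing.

$4,675.20

Cushion = 2 × $1,558.40 = $3,116.80
Trial balance (start $0, +$1,558.40 each month, − disbursements):
  Jul: +$1,558.40 → $1,558.40
  Aug: +$1,558.40 − $394.32 → $2,722.48
  Sep: +$1,558.40 → $4,280.88
  Oct: +$1,558.40 − $869.04 → $4,970.24
  Nov: +$1,558.40 − $394.32 → $6,134.32
  Dec: +$1,558.40 − $3,269.52 → $4,423.20
  Jan: +$1,558.40 → $5,981.60
  Feb: +$1,558.40 − $394.32 → $7,145.68
  Mar: +$1,558.40 → $8,704.08
  Apr: +$1,558.40 − $869.04 → $9,393.44
  May: +$1,558.40 − $12,510.24 → -$1,558.40
  Jun: +$1,558.40 → $0.00
Lowest trial balance = -$1,558.40 (May)
Initial deposit = cushion − low point = $3,116.80 − (-$1,558.40) = $4,675.20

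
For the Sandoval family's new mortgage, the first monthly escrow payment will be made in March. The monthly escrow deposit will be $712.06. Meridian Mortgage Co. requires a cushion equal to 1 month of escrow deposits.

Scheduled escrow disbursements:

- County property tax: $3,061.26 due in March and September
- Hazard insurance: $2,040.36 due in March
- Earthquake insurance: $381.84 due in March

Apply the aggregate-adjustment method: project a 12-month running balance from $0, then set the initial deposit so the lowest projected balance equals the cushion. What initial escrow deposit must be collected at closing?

Cushion = 1 × $712.06 = $712.06
Trial balance (start $0, +$712.06 each month, − disbursements):
  Mar: +$712.06 − $5,483.46 → -$4,771.40
  Apr: +$712.06 → -$4,059.34
  May: +$712.06 → -$3,347.28
  Jun: +$712.06 → -$2,635.22
  Jul: +$712.06 → -$1,923.16
  Aug: +$712.06 → -$1,211.10
  Sep: +$712.06 − $3,061.26 → -$3,560.30
  Oct: +$712.06 → -$2,848.24
  Nov: +$712.06 → -$2,136.18
  Dec: +$712.06 → -$1,424.12
  Jan: +$712.06 → -$712.06
  Feb: +$712.06 → $0.00
Lowest trial balance = -$4,771.40 (Mar)
Initial deposit = cushion − low point = $712.06 − (-$4,771.40) = $5,483.46

$5,483.46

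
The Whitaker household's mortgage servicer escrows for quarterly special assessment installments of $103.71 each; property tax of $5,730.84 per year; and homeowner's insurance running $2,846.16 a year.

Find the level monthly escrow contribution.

Special assessment = $103.71 × 4 = $414.84 per year
Property tax = $5,730.84 per year
Homeowner's insurance = $2,846.16 per year
Total annual escrow = $414.84 + $5,730.84 + $2,846.16 = $8,991.84
Base monthly escrow = $8,991.84 ÷ 12 = $749.32

$749.32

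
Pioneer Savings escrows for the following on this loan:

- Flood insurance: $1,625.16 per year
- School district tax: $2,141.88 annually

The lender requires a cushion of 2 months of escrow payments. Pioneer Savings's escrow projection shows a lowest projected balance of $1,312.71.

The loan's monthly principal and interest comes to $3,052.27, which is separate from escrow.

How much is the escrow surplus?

$684.87

Flood insurance — $1,625.16
School district tax — $2,141.88
Yearly total = $3,767.04
Per month = $3,767.04 / 12 = $313.92
Required cushion = 2 × $313.92 = $627.84
Excess over cushion: $1,312.71 − $627.84 = $684.87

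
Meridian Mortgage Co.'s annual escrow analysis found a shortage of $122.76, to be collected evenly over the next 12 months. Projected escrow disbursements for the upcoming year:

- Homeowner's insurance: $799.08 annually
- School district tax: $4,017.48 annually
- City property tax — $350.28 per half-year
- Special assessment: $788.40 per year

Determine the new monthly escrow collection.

Homeowner's insurance — $799.08 per year
School district tax — $4,017.48 per year
City property tax — $350.28 × 2 = $700.56 per year
Special assessment — $788.40 per year
Total per year = $799.08 + $4,017.48 + $700.56 + $788.40 = $6,305.52
Per month = $6,305.52 ÷ 12 = $525.46
Shortage per month = $122.76 / 12 = $10.23
New monthly escrow = $525.46 + $10.23 = $535.69

$535.69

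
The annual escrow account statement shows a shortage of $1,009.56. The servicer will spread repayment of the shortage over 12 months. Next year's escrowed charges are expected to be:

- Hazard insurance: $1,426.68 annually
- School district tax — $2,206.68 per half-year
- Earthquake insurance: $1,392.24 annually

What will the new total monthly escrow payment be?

Hazard insurance — $1,426.68/yr
School district tax — $2,206.68 × 2 = $4,413.36/yr
Earthquake insurance — $1,392.24/yr
Yearly total = $1,426.68 + $4,413.36 + $1,392.24 = $7,232.28
Base monthly escrow = $7,232.28 / 12 = $602.69
Shortage spread = $1,009.56 / 12 = $84.13/mo
Adjusted monthly = $602.69 + $84.13 = $686.82

$686.82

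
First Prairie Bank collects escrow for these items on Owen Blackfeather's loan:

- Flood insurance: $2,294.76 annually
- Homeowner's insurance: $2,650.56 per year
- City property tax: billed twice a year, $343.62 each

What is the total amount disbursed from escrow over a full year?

Flood insurance — $2,294.76 per year
Homeowner's insurance — $2,650.56 per year
City property tax — $343.62 × 2 = $687.24 per year
Total annual escrow = $2,294.76 + $2,650.56 + $687.24 = $5,632.56

$5,632.56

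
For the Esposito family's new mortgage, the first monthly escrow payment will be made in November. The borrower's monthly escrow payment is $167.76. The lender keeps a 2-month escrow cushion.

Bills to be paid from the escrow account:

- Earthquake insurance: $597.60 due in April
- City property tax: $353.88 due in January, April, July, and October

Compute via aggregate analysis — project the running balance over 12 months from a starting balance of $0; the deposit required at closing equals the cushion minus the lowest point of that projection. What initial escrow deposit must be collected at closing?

$634.32

Cushion = 2 × $167.76 = $335.52
Trial balance (start $0, +$167.76 each month, − disbursements):
  Nov: +$167.76 → $167.76
  Dec: +$167.76 → $335.52
  Jan: +$167.76 − $353.88 → $149.40
  Feb: +$167.76 → $317.16
  Mar: +$167.76 → $484.92
  Apr: +$167.76 − $951.48 → -$298.80
  May: +$167.76 → -$131.04
  Jun: +$167.76 → $36.72
  Jul: +$167.76 − $353.88 → -$149.40
  Aug: +$167.76 → $18.36
  Sep: +$167.76 → $186.12
  Oct: +$167.76 − $353.88 → $0.00
Lowest trial balance = -$298.80 (Apr)
Initial deposit = cushion − low point = $335.52 − (-$298.80) = $634.32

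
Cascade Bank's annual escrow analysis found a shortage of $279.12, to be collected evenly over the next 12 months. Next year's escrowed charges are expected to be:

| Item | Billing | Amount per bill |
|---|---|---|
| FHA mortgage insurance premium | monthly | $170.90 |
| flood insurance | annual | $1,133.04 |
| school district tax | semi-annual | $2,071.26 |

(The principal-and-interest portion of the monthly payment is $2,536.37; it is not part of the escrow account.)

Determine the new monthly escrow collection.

FHA mortgage insurance premium: $170.90 × 12 = $2,050.80 annually
Flood insurance: $1,133.04 annually
School district tax: $2,071.26 × 2 = $4,142.52 annually
Yearly total = $2,050.80 + $1,133.04 + $4,142.52 = $7,326.36
Per month = $7,326.36 ÷ 12 = $610.53
Shortage per month = $279.12 ÷ 12 = $23.26
Adjusted monthly = $610.53 + $23.26 = $633.79

$633.79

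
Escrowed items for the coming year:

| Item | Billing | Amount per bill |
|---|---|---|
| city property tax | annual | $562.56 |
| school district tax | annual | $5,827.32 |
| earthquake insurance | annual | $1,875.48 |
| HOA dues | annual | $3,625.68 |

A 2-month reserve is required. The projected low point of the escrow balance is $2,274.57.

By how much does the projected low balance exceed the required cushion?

$292.73

City property tax — $562.56
School district tax — $5,827.32
Earthquake insurance — $1,875.48
HOA dues — $3,625.68
Annual escrow total = $562.56 + $5,827.32 + $1,875.48 + $3,625.68 = $11,891.04
Monthly escrow = $11,891.04 ÷ 12 = $990.92
Cushion = 2 × $990.92 = $1,981.84
Excess over cushion: $2,274.57 − $1,981.84 = $292.73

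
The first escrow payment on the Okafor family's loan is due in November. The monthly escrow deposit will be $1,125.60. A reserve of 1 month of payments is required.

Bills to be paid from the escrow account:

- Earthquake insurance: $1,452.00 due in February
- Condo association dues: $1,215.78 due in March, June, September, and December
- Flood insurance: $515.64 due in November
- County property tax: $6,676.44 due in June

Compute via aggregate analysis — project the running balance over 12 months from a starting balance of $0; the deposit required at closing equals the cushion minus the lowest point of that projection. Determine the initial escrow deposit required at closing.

$4,412.22

Cushion = 1 × $1,125.60 = $1,125.60
Trial balance (start $0, +$1,125.60 each month, − disbursements):
  Nov: +$1,125.60 − $515.64 → $609.96
  Dec: +$1,125.60 − $1,215.78 → $519.78
  Jan: +$1,125.60 → $1,645.38
  Feb: +$1,125.60 − $1,452.00 → $1,318.98
  Mar: +$1,125.60 − $1,215.78 → $1,228.80
  Apr: +$1,125.60 → $2,354.40
  May: +$1,125.60 → $3,480.00
  Jun: +$1,125.60 − $7,892.22 → -$3,286.62
  Jul: +$1,125.60 → -$2,161.02
  Aug: +$1,125.60 → -$1,035.42
  Sep: +$1,125.60 − $1,215.78 → -$1,125.60
  Oct: +$1,125.60 → $0.00
Lowest trial balance = -$3,286.62 (Jun)
Initial deposit = cushion − low point = $1,125.60 − (-$3,286.62) = $4,412.22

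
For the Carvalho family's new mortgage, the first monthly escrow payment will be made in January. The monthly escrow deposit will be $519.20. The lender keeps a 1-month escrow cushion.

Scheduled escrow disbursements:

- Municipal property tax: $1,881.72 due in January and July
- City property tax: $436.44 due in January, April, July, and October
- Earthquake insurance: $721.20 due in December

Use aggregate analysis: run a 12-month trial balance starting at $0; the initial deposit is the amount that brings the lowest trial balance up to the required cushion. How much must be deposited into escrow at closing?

$2,318.16

Cushion = 1 × $519.20 = $519.20
Trial balance (start $0, +$519.20 each month, − disbursements):
  Jan: +$519.20 − $2,318.16 → -$1,798.96
  Feb: +$519.20 → -$1,279.76
  Mar: +$519.20 → -$760.56
  Apr: +$519.20 − $436.44 → -$677.80
  May: +$519.20 → -$158.60
  Jun: +$519.20 → $360.60
  Jul: +$519.20 − $2,318.16 → -$1,438.36
  Aug: +$519.20 → -$919.16
  Sep: +$519.20 → -$399.96
  Oct: +$519.20 − $436.44 → -$317.20
  Nov: +$519.20 → $202.00
  Dec: +$519.20 − $721.20 → $0.00
Lowest trial balance = -$1,798.96 (Jan)
Initial deposit = cushion − low point = $519.20 − (-$1,798.96) = $2,318.16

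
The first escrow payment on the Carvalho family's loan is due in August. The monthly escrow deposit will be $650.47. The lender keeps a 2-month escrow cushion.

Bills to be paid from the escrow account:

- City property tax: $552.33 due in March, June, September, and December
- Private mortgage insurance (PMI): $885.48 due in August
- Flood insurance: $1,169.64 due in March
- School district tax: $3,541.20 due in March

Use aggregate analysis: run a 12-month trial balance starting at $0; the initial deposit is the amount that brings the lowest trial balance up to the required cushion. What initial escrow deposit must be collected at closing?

Cushion = 2 × $650.47 = $1,300.94
Trial balance (start $0, +$650.47 each month, − disbursements):
  Aug: +$650.47 − $885.48 → -$235.01
  Sep: +$650.47 − $552.33 → -$136.87
  Oct: +$650.47 → $513.60
  Nov: +$650.47 → $1,164.07
  Dec: +$650.47 − $552.33 → $1,262.21
  Jan: +$650.47 → $1,912.68
  Feb: +$650.47 → $2,563.15
  Mar: +$650.47 − $5,263.17 → -$2,049.55
  Apr: +$650.47 → -$1,399.08
  May: +$650.47 → -$748.61
  Jun: +$650.47 − $552.33 → -$650.47
  Jul: +$650.47 → $0.00
Lowest trial balance = -$2,049.55 (Mar)
Initial deposit = cushion − low point = $1,300.94 − (-$2,049.55) = $3,350.49

$3,350.49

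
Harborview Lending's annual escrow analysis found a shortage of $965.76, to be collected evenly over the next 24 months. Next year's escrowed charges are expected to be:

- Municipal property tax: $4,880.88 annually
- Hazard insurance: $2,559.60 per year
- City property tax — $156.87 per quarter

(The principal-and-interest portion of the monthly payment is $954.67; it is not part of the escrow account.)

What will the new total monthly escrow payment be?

Municipal property tax — $4,880.88 per year
Hazard insurance — $2,559.60 per year
City property tax — $156.87 × 4 = $627.48 per year
Annual escrow total = $4,880.88 + $2,559.60 + $627.48 = $8,067.96
Base monthly escrow = $8,067.96 / 12 = $672.33
Shortage per month = $965.76 ÷ 24 = $40.24
Adjusted monthly = $672.33 + $40.24 = $712.57

$712.57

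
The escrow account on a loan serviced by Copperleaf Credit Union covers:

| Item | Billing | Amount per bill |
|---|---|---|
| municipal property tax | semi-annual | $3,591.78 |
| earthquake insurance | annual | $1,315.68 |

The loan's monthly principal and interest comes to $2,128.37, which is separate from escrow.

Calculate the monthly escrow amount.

$708.27

Municipal property tax — $3,591.78 × 2 = $7,183.56
Earthquake insurance — $1,315.68
Combined annual = $8,499.24
Per month = $8,499.24 ÷ 12 = $708.27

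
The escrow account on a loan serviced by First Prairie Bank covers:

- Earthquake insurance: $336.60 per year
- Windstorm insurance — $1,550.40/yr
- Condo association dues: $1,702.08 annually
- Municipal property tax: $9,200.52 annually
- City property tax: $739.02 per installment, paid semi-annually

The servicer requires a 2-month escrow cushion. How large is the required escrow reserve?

$2,377.94

Earthquake insurance: $336.60
Windstorm insurance: $1,550.40
Condo association dues: $1,702.08
Municipal property tax: $9,200.52
City property tax: $739.02 × 2 = $1,478.04
Annual escrow total = $336.60 + $1,550.40 + $1,702.08 + $9,200.52 + $1,478.04 = $14,267.64
Base monthly escrow = $14,267.64 ÷ 12 = $1,188.97
Cushion = 2 × $1,188.97 = $2,377.94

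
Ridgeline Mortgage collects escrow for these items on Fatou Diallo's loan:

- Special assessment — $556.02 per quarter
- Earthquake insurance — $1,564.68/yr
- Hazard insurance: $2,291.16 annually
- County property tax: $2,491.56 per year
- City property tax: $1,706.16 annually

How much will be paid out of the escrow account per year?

$10,277.64

Special assessment — $556.02 × 4 = $2,224.08 per year
Earthquake insurance — $1,564.68 per year
Hazard insurance — $2,291.16 per year
County property tax — $2,491.56 per year
City property tax — $1,706.16 per year
Combined annual = $2,224.08 + $1,564.68 + $2,291.16 + $2,491.56 + $1,706.16 = $10,277.64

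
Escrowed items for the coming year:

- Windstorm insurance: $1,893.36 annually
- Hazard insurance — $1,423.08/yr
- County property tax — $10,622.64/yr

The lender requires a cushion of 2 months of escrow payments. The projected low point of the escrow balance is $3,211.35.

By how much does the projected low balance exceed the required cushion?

$888.17

Windstorm insurance: $1,893.36 annually
Hazard insurance: $1,423.08 annually
County property tax: $10,622.64 annually
Combined annual = $13,939.08
Monthly = $13,939.08 ÷ 12 = $1,161.59
Cushion = 2 × $1,161.59 = $2,323.18
Excess over cushion: $3,211.35 − $2,323.18 = $888.17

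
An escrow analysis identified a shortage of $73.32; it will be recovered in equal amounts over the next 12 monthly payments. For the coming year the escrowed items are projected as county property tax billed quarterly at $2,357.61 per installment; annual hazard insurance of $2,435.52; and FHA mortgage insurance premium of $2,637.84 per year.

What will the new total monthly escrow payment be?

$1,214.76

County property tax: $2,357.61 × 4 = $9,430.44 annually
Hazard insurance: $2,435.52 annually
FHA mortgage insurance premium: $2,637.84 annually
Combined annual = $9,430.44 + $2,435.52 + $2,637.84 = $14,503.80
Monthly = $14,503.80 / 12 = $1,208.65
Monthly shortage recovery: $73.32 / 12 = $6.11
Adjusted monthly = $1,208.65 + $6.11 = $1,214.76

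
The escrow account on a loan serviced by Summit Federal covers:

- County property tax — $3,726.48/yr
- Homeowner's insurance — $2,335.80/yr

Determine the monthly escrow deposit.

$505.19

County property tax — $3,726.48
Homeowner's insurance — $2,335.80
Total annual escrow = $3,726.48 + $2,335.80 = $6,062.28
Per month = $6,062.28 / 12 = $505.19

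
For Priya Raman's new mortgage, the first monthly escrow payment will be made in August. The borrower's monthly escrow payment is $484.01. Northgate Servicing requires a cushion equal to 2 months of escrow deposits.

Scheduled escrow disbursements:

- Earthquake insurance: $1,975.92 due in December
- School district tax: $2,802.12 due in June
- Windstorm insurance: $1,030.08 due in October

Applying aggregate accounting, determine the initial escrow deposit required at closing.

Cushion = 2 × $484.01 = $968.02
Trial balance (start $0, +$484.01 each month, − disbursements):
  Aug: +$484.01 → $484.01
  Sep: +$484.01 → $968.02
  Oct: +$484.01 − $1,030.08 → $421.95
  Nov: +$484.01 → $905.96
  Dec: +$484.01 − $1,975.92 → -$585.95
  Jan: +$484.01 → -$101.94
  Feb: +$484.01 → $382.07
  Mar: +$484.01 → $866.08
  Apr: +$484.01 → $1,350.09
  May: +$484.01 → $1,834.10
  Jun: +$484.01 − $2,802.12 → -$484.01
  Jul: +$484.01 → $0.00
Lowest trial balance = -$585.95 (Dec)
Initial deposit = cushion − low point = $968.02 − (-$585.95) = $1,553.97

$1,553.97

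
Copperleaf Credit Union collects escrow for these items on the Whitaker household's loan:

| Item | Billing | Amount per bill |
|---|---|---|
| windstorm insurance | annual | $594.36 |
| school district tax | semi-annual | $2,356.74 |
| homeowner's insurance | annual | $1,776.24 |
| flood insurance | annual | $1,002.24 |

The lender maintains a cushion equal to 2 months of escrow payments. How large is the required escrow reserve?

Windstorm insurance — $594.36/yr
School district tax — $2,356.74 × 2 = $4,713.48/yr
Homeowner's insurance — $1,776.24/yr
Flood insurance — $1,002.24/yr
Yearly total = $594.36 + $4,713.48 + $1,776.24 + $1,002.24 = $8,086.32
Per month = $8,086.32 / 12 = $673.86
Cushion = 2 × $673.86 = $1,347.72

$1,347.72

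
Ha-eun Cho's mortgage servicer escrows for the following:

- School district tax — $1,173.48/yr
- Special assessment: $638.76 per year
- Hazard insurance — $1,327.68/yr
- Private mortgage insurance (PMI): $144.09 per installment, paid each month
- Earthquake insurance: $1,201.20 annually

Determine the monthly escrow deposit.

$505.85

School district tax = $1,173.48/yr
Special assessment = $638.76/yr
Hazard insurance = $1,327.68/yr
Private mortgage insurance (PMI) = $144.09 × 12 = $1,729.08/yr
Earthquake insurance = $1,201.20/yr
Combined annual = $1,173.48 + $638.76 + $1,327.68 + $1,729.08 + $1,201.20 = $6,070.20
Base monthly escrow = $6,070.20 ÷ 12 = $505.85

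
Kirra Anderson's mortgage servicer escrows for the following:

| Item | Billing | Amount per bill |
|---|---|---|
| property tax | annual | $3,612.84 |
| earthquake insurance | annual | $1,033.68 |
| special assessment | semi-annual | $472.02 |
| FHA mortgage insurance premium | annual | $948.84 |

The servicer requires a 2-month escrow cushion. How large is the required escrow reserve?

$1,089.90

Property tax = $3,612.84 annually
Earthquake insurance = $1,033.68 annually
Special assessment = $472.02 × 2 = $944.04 annually
FHA mortgage insurance premium = $948.84 annually
Total per year = $6,539.40
Base monthly escrow = $6,539.40 ÷ 12 = $544.95
Required cushion = 2 × $544.95 = $1,089.90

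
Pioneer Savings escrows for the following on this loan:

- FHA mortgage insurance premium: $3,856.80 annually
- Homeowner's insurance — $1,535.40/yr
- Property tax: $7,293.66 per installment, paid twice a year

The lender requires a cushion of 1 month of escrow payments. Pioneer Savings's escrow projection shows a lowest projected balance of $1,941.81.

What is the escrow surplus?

FHA mortgage insurance premium: $3,856.80 annually
Homeowner's insurance: $1,535.40 annually
Property tax: $7,293.66 × 2 = $14,587.32 annually
Total per year = $3,856.80 + $1,535.40 + $14,587.32 = $19,979.52
Monthly escrow = $19,979.52 ÷ 12 = $1,664.96
Required cushion = 1 × $1,664.96 = $1,664.96
Excess over cushion: $1,941.81 − $1,664.96 = $276.85

$276.85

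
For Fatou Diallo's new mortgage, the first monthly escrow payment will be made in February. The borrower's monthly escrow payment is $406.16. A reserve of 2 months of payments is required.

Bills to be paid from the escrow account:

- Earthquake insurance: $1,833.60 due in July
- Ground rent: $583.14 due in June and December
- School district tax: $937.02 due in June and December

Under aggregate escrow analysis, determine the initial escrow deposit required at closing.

$1,729.12

Cushion = 2 × $406.16 = $812.32
Trial balance (start $0, +$406.16 each month, − disbursements):
  Feb: +$406.16 → $406.16
  Mar: +$406.16 → $812.32
  Apr: +$406.16 → $1,218.48
  May: +$406.16 → $1,624.64
  Jun: +$406.16 − $1,520.16 → $510.64
  Jul: +$406.16 − $1,833.60 → -$916.80
  Aug: +$406.16 → -$510.64
  Sep: +$406.16 → -$104.48
  Oct: +$406.16 → $301.68
  Nov: +$406.16 → $707.84
  Dec: +$406.16 − $1,520.16 → -$406.16
  Jan: +$406.16 → $0.00
Lowest trial balance = -$916.80 (Jul)
Initial deposit = cushion − low point = $812.32 − (-$916.80) = $1,729.12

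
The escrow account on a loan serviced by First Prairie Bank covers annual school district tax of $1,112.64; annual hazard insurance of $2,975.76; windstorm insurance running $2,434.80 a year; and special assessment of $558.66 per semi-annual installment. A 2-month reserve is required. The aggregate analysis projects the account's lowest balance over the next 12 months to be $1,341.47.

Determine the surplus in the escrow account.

School district tax = $1,112.64 annually
Hazard insurance = $2,975.76 annually
Windstorm insurance = $2,434.80 annually
Special assessment = $558.66 × 2 = $1,117.32 annually
Total annual escrow = $1,112.64 + $2,975.76 + $2,434.80 + $1,117.32 = $7,640.52
Per month = $7,640.52 ÷ 12 = $636.71
Cushion = 2 × $636.71 = $1,273.42
Surplus = $1,341.47 − $1,273.42 = $68.05

$68.05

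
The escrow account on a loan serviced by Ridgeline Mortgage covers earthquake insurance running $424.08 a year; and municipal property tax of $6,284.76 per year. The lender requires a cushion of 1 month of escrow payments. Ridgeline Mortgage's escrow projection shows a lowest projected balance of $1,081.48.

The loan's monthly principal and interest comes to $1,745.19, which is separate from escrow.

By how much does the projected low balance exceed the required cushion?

Earthquake insurance: $424.08 per year
Municipal property tax: $6,284.76 per year
Yearly total = $424.08 + $6,284.76 = $6,708.84
Monthly escrow = $6,708.84 ÷ 12 = $559.07
Cushion = 1 × $559.07 = $559.07
Excess over cushion: $1,081.48 − $559.07 = $522.41

$522.41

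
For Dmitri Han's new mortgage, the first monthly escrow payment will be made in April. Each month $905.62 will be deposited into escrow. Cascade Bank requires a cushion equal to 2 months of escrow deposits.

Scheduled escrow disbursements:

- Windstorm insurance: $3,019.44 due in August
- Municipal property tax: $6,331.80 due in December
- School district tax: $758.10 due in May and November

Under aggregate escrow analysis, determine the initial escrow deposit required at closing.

Cushion = 2 × $905.62 = $1,811.24
Trial balance (start $0, +$905.62 each month, − disbursements):
  Apr: +$905.62 → $905.62
  May: +$905.62 − $758.10 → $1,053.14
  Jun: +$905.62 → $1,958.76
  Jul: +$905.62 → $2,864.38
  Aug: +$905.62 − $3,019.44 → $750.56
  Sep: +$905.62 → $1,656.18
  Oct: +$905.62 → $2,561.80
  Nov: +$905.62 − $758.10 → $2,709.32
  Dec: +$905.62 − $6,331.80 → -$2,716.86
  Jan: +$905.62 → -$1,811.24
  Feb: +$905.62 → -$905.62
  Mar: +$905.62 → $0.00
Lowest trial balance = -$2,716.86 (Dec)
Initial deposit = cushion − low point = $1,811.24 − (-$2,716.86) = $4,528.10

$4,528.10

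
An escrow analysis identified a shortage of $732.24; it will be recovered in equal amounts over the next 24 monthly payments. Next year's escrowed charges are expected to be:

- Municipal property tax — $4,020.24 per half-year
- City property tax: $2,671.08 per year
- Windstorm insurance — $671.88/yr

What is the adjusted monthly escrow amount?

Municipal property tax: $4,020.24 × 2 = $8,040.48 annually
City property tax: $2,671.08 annually
Windstorm insurance: $671.88 annually
Combined annual = $8,040.48 + $2,671.08 + $671.88 = $11,383.44
Per month = $11,383.44 ÷ 12 = $948.62
Shortage spread = $732.24 / 24 = $30.51/mo
New monthly escrow = $948.62 + $30.51 = $979.13

$979.13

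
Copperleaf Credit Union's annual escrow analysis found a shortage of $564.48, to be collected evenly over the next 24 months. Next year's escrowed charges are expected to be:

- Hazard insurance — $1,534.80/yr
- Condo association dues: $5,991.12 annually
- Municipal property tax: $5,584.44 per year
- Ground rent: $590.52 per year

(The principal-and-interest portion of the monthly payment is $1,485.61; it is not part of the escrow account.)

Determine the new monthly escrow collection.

Hazard insurance — $1,534.80 annually
Condo association dues — $5,991.12 annually
Municipal property tax — $5,584.44 annually
Ground rent — $590.52 annually
Yearly total = $1,534.80 + $5,991.12 + $5,584.44 + $590.52 = $13,700.88
Base monthly escrow = $13,700.88 / 12 = $1,141.74
Shortage spread = $564.48 ÷ 24 = $23.52/mo
New monthly escrow = $1,141.74 + $23.52 = $1,165.26

$1,165.26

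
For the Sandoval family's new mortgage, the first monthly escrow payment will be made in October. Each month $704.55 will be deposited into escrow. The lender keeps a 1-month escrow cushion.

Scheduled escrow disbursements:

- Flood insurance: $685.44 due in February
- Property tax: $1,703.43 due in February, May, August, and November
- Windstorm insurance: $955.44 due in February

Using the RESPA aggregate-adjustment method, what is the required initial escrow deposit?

$2,229.54

Cushion = 1 × $704.55 = $704.55
Trial balance (start $0, +$704.55 each month, − disbursements):
  Oct: +$704.55 → $704.55
  Nov: +$704.55 − $1,703.43 → -$294.33
  Dec: +$704.55 → $410.22
  Jan: +$704.55 → $1,114.77
  Feb: +$704.55 − $3,344.31 → -$1,524.99
  Mar: +$704.55 → -$820.44
  Apr: +$704.55 → -$115.89
  May: +$704.55 − $1,703.43 → -$1,114.77
  Jun: +$704.55 → -$410.22
  Jul: +$704.55 → $294.33
  Aug: +$704.55 − $1,703.43 → -$704.55
  Sep: +$704.55 → $0.00
Lowest trial balance = -$1,524.99 (Feb)
Initial deposit = cushion − low point = $704.55 − (-$1,524.99) = $2,229.54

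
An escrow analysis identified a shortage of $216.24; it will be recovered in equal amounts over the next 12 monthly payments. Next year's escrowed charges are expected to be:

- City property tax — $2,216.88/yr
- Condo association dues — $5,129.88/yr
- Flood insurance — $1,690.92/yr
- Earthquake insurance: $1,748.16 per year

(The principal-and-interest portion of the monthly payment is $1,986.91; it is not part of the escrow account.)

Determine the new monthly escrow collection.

$916.84

City property tax = $2,216.88 per year
Condo association dues = $5,129.88 per year
Flood insurance = $1,690.92 per year
Earthquake insurance = $1,748.16 per year
Combined annual = $10,785.84
Per month = $10,785.84 ÷ 12 = $898.82
Shortage spread = $216.24 / 12 = $18.02/mo
Adjusted monthly = $898.82 + $18.02 = $916.84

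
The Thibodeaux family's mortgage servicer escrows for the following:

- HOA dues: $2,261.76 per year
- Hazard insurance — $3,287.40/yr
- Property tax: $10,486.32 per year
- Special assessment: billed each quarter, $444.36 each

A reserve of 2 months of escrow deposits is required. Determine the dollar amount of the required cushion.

$2,968.82

HOA dues = $2,261.76 per year
Hazard insurance = $3,287.40 per year
Property tax = $10,486.32 per year
Special assessment = $444.36 × 4 = $1,777.44 per year
Annual escrow total = $2,261.76 + $3,287.40 + $10,486.32 + $1,777.44 = $17,812.92
Monthly = $17,812.92 / 12 = $1,484.41
Reserve = 2 × $1,484.41 = $2,968.82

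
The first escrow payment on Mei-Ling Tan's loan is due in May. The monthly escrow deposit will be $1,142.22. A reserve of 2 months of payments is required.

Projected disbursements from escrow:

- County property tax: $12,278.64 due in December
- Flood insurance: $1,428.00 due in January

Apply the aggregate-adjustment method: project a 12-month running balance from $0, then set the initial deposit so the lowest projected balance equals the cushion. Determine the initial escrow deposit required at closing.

Cushion = 2 × $1,142.22 = $2,284.44
Trial balance (start $0, +$1,142.22 each month, − disbursements):
  May: +$1,142.22 → $1,142.22
  Jun: +$1,142.22 → $2,284.44
  Jul: +$1,142.22 → $3,426.66
  Aug: +$1,142.22 → $4,568.88
  Sep: +$1,142.22 → $5,711.10
  Oct: +$1,142.22 → $6,853.32
  Nov: +$1,142.22 → $7,995.54
  Dec: +$1,142.22 − $12,278.64 → -$3,140.88
  Jan: +$1,142.22 − $1,428.00 → -$3,426.66
  Feb: +$1,142.22 → -$2,284.44
  Mar: +$1,142.22 → -$1,142.22
  Apr: +$1,142.22 → $0.00
Lowest trial balance = -$3,426.66 (Jan)
Initial deposit = cushion − low point = $2,284.44 − (-$3,426.66) = $5,711.10

$5,711.10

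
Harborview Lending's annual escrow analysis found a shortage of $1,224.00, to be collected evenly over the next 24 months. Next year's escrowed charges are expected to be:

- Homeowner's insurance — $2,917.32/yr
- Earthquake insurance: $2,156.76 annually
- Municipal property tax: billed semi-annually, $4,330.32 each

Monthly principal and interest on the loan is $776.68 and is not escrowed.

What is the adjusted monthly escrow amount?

$1,195.56

Homeowner's insurance — $2,917.32 per year
Earthquake insurance — $2,156.76 per year
Municipal property tax — $4,330.32 × 2 = $8,660.64 per year
Total annual escrow = $13,734.72
Base monthly escrow = $13,734.72 ÷ 12 = $1,144.56
Monthly shortage recovery: $1,224.00 ÷ 24 = $51.00
New monthly escrow = $1,144.56 + $51.00 = $1,195.56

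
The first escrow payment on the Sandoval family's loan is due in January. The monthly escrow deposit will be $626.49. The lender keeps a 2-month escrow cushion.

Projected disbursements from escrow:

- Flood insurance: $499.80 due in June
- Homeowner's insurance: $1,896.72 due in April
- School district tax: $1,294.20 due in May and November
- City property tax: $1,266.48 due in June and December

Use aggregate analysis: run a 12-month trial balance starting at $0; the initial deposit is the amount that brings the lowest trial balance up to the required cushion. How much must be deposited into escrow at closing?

Cushion = 2 × $626.49 = $1,252.98
Trial balance (start $0, +$626.49 each month, − disbursements):
  Jan: +$626.49 → $626.49
  Feb: +$626.49 → $1,252.98
  Mar: +$626.49 → $1,879.47
  Apr: +$626.49 − $1,896.72 → $609.24
  May: +$626.49 − $1,294.20 → -$58.47
  Jun: +$626.49 − $1,766.28 → -$1,198.26
  Jul: +$626.49 → -$571.77
  Aug: +$626.49 → $54.72
  Sep: +$626.49 → $681.21
  Oct: +$626.49 → $1,307.70
  Nov: +$626.49 − $1,294.20 → $639.99
  Dec: +$626.49 − $1,266.48 → $0.00
Lowest trial balance = -$1,198.26 (Jun)
Initial deposit = cushion − low point = $1,252.98 − (-$1,198.26) = $2,451.24

$2,451.24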